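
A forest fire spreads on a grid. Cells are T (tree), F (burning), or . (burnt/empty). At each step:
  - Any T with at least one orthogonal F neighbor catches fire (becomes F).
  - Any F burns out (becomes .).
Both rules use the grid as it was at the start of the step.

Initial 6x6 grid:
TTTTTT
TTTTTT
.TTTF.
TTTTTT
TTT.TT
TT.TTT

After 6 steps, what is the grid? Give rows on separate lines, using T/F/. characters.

Step 1: 3 trees catch fire, 1 burn out
  TTTTTT
  TTTTFT
  .TTF..
  TTTTFT
  TTT.TT
  TT.TTT
Step 2: 7 trees catch fire, 3 burn out
  TTTTFT
  TTTF.F
  .TF...
  TTTF.F
  TTT.FT
  TT.TTT
Step 3: 7 trees catch fire, 7 burn out
  TTTF.F
  TTF...
  .F....
  TTF...
  TTT..F
  TT.TFT
Step 4: 6 trees catch fire, 7 burn out
  TTF...
  TF....
  ......
  TF....
  TTF...
  TT.F.F
Step 5: 4 trees catch fire, 6 burn out
  TF....
  F.....
  ......
  F.....
  TF....
  TT....
Step 6: 3 trees catch fire, 4 burn out
  F.....
  ......
  ......
  ......
  F.....
  TF....

F.....
......
......
......
F.....
TF....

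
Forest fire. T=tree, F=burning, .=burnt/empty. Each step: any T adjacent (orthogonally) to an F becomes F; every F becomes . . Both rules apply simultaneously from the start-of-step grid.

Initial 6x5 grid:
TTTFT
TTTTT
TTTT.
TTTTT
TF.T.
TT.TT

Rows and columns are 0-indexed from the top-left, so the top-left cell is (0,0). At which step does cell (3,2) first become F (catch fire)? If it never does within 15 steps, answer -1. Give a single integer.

Step 1: cell (3,2)='T' (+6 fires, +2 burnt)
Step 2: cell (3,2)='F' (+8 fires, +6 burnt)
  -> target ignites at step 2
Step 3: cell (3,2)='.' (+5 fires, +8 burnt)
Step 4: cell (3,2)='.' (+3 fires, +5 burnt)
Step 5: cell (3,2)='.' (+1 fires, +3 burnt)
Step 6: cell (3,2)='.' (+1 fires, +1 burnt)
Step 7: cell (3,2)='.' (+0 fires, +1 burnt)
  fire out at step 7

2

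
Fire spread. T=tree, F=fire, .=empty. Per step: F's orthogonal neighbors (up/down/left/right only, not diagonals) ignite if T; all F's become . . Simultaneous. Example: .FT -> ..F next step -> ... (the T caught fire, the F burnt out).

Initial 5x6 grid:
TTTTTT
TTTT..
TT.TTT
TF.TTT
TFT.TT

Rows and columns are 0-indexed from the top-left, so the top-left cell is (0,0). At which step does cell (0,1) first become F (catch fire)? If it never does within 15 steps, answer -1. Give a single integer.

Step 1: cell (0,1)='T' (+4 fires, +2 burnt)
Step 2: cell (0,1)='T' (+2 fires, +4 burnt)
Step 3: cell (0,1)='F' (+3 fires, +2 burnt)
  -> target ignites at step 3
Step 4: cell (0,1)='.' (+3 fires, +3 burnt)
Step 5: cell (0,1)='.' (+2 fires, +3 burnt)
Step 6: cell (0,1)='.' (+3 fires, +2 burnt)
Step 7: cell (0,1)='.' (+3 fires, +3 burnt)
Step 8: cell (0,1)='.' (+2 fires, +3 burnt)
Step 9: cell (0,1)='.' (+1 fires, +2 burnt)
Step 10: cell (0,1)='.' (+0 fires, +1 burnt)
  fire out at step 10

3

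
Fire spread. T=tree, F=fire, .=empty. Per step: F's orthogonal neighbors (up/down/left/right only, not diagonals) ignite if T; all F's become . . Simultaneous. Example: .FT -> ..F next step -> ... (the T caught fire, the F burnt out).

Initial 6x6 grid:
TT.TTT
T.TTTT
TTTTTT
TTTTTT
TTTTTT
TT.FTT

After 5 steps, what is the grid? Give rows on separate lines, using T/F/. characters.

Step 1: 2 trees catch fire, 1 burn out
  TT.TTT
  T.TTTT
  TTTTTT
  TTTTTT
  TTTFTT
  TT..FT
Step 2: 4 trees catch fire, 2 burn out
  TT.TTT
  T.TTTT
  TTTTTT
  TTTFTT
  TTF.FT
  TT...F
Step 3: 5 trees catch fire, 4 burn out
  TT.TTT
  T.TTTT
  TTTFTT
  TTF.FT
  TF...F
  TT....
Step 4: 7 trees catch fire, 5 burn out
  TT.TTT
  T.TFTT
  TTF.FT
  TF...F
  F.....
  TF....
Step 5: 7 trees catch fire, 7 burn out
  TT.FTT
  T.F.FT
  TF...F
  F.....
  ......
  F.....

TT.FTT
T.F.FT
TF...F
F.....
......
F.....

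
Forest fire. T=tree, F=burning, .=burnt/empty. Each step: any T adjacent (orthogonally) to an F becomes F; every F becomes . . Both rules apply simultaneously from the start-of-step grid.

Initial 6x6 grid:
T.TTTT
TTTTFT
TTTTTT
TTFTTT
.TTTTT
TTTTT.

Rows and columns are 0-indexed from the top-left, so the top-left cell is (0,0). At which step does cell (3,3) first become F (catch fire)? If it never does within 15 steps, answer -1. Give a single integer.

Step 1: cell (3,3)='F' (+8 fires, +2 burnt)
  -> target ignites at step 1
Step 2: cell (3,3)='.' (+11 fires, +8 burnt)
Step 3: cell (3,3)='.' (+7 fires, +11 burnt)
Step 4: cell (3,3)='.' (+4 fires, +7 burnt)
Step 5: cell (3,3)='.' (+1 fires, +4 burnt)
Step 6: cell (3,3)='.' (+0 fires, +1 burnt)
  fire out at step 6

1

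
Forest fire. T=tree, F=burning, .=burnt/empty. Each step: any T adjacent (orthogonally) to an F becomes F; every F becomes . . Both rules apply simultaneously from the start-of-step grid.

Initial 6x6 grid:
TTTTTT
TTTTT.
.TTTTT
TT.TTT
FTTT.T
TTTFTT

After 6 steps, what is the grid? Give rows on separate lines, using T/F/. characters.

Step 1: 6 trees catch fire, 2 burn out
  TTTTTT
  TTTTT.
  .TTTTT
  FT.TTT
  .FTF.T
  FTF.FT
Step 2: 5 trees catch fire, 6 burn out
  TTTTTT
  TTTTT.
  .TTTTT
  .F.FTT
  ..F..T
  .F...F
Step 3: 4 trees catch fire, 5 burn out
  TTTTTT
  TTTTT.
  .FTFTT
  ....FT
  .....F
  ......
Step 4: 5 trees catch fire, 4 burn out
  TTTTTT
  TFTFT.
  ..F.FT
  .....F
  ......
  ......
Step 5: 6 trees catch fire, 5 burn out
  TFTFTT
  F.F.F.
  .....F
  ......
  ......
  ......
Step 6: 3 trees catch fire, 6 burn out
  F.F.FT
  ......
  ......
  ......
  ......
  ......

F.F.FT
......
......
......
......
......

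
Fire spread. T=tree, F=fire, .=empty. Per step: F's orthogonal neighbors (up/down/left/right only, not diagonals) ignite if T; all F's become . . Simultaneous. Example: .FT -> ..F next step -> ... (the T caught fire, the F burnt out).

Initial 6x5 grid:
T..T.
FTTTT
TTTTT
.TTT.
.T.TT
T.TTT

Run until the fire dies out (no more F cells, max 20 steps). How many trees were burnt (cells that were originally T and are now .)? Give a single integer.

Step 1: +3 fires, +1 burnt (F count now 3)
Step 2: +2 fires, +3 burnt (F count now 2)
Step 3: +3 fires, +2 burnt (F count now 3)
Step 4: +5 fires, +3 burnt (F count now 5)
Step 5: +2 fires, +5 burnt (F count now 2)
Step 6: +1 fires, +2 burnt (F count now 1)
Step 7: +2 fires, +1 burnt (F count now 2)
Step 8: +2 fires, +2 burnt (F count now 2)
Step 9: +0 fires, +2 burnt (F count now 0)
Fire out after step 9
Initially T: 21, now '.': 29
Total burnt (originally-T cells now '.'): 20

Answer: 20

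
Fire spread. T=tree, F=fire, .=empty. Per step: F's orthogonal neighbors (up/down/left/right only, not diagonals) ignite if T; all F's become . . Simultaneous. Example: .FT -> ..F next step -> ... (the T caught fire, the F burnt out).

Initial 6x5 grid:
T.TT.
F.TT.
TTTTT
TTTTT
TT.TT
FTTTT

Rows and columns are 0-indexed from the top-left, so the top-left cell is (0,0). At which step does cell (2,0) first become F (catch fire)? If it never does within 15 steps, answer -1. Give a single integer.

Step 1: cell (2,0)='F' (+4 fires, +2 burnt)
  -> target ignites at step 1
Step 2: cell (2,0)='.' (+4 fires, +4 burnt)
Step 3: cell (2,0)='.' (+3 fires, +4 burnt)
Step 4: cell (2,0)='.' (+5 fires, +3 burnt)
Step 5: cell (2,0)='.' (+5 fires, +5 burnt)
Step 6: cell (2,0)='.' (+2 fires, +5 burnt)
Step 7: cell (2,0)='.' (+0 fires, +2 burnt)
  fire out at step 7

1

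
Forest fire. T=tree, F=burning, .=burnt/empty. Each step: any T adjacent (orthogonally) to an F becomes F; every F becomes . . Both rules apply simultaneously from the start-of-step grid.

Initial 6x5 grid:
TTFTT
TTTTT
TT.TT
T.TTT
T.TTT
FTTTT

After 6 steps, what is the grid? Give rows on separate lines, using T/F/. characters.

Step 1: 5 trees catch fire, 2 burn out
  TF.FT
  TTFTT
  TT.TT
  T.TTT
  F.TTT
  .FTTT
Step 2: 6 trees catch fire, 5 burn out
  F...F
  TF.FT
  TT.TT
  F.TTT
  ..TTT
  ..FTT
Step 3: 7 trees catch fire, 6 burn out
  .....
  F...F
  FF.FT
  ..TTT
  ..FTT
  ...FT
Step 4: 5 trees catch fire, 7 burn out
  .....
  .....
  ....F
  ..FFT
  ...FT
  ....F
Step 5: 2 trees catch fire, 5 burn out
  .....
  .....
  .....
  ....F
  ....F
  .....
Step 6: 0 trees catch fire, 2 burn out
  .....
  .....
  .....
  .....
  .....
  .....

.....
.....
.....
.....
.....
.....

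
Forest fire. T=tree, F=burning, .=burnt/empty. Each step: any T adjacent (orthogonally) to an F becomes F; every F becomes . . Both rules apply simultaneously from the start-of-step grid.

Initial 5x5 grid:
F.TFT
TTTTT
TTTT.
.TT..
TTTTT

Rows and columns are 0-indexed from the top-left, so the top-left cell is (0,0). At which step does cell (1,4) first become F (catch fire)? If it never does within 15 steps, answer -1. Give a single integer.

Step 1: cell (1,4)='T' (+4 fires, +2 burnt)
Step 2: cell (1,4)='F' (+5 fires, +4 burnt)
  -> target ignites at step 2
Step 3: cell (1,4)='.' (+2 fires, +5 burnt)
Step 4: cell (1,4)='.' (+2 fires, +2 burnt)
Step 5: cell (1,4)='.' (+2 fires, +2 burnt)
Step 6: cell (1,4)='.' (+2 fires, +2 burnt)
Step 7: cell (1,4)='.' (+1 fires, +2 burnt)
Step 8: cell (1,4)='.' (+0 fires, +1 burnt)
  fire out at step 8

2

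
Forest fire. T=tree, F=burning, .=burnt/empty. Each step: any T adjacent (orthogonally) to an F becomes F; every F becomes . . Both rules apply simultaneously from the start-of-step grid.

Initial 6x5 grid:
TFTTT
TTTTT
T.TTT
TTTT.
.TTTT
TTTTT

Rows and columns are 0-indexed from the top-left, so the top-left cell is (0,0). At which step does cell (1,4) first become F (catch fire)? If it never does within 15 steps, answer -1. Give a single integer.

Step 1: cell (1,4)='T' (+3 fires, +1 burnt)
Step 2: cell (1,4)='T' (+3 fires, +3 burnt)
Step 3: cell (1,4)='T' (+4 fires, +3 burnt)
Step 4: cell (1,4)='F' (+4 fires, +4 burnt)
  -> target ignites at step 4
Step 5: cell (1,4)='.' (+4 fires, +4 burnt)
Step 6: cell (1,4)='.' (+3 fires, +4 burnt)
Step 7: cell (1,4)='.' (+3 fires, +3 burnt)
Step 8: cell (1,4)='.' (+2 fires, +3 burnt)
Step 9: cell (1,4)='.' (+0 fires, +2 burnt)
  fire out at step 9

4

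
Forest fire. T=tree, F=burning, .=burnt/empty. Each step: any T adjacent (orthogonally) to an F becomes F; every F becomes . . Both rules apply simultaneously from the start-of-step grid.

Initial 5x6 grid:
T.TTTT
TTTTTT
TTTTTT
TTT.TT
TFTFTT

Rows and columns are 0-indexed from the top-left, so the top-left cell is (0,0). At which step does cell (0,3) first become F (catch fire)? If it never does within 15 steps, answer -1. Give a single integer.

Step 1: cell (0,3)='T' (+4 fires, +2 burnt)
Step 2: cell (0,3)='T' (+5 fires, +4 burnt)
Step 3: cell (0,3)='T' (+5 fires, +5 burnt)
Step 4: cell (0,3)='T' (+5 fires, +5 burnt)
Step 5: cell (0,3)='T' (+5 fires, +5 burnt)
Step 6: cell (0,3)='F' (+2 fires, +5 burnt)
  -> target ignites at step 6
Step 7: cell (0,3)='.' (+0 fires, +2 burnt)
  fire out at step 7

6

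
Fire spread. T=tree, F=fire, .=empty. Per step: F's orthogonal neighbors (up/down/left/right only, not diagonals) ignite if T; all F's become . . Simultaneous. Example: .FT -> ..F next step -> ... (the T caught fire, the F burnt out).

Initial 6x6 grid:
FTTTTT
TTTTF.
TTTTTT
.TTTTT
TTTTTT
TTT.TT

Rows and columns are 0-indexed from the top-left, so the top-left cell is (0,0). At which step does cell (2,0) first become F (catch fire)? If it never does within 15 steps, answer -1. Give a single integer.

Step 1: cell (2,0)='T' (+5 fires, +2 burnt)
Step 2: cell (2,0)='F' (+9 fires, +5 burnt)
  -> target ignites at step 2
Step 3: cell (2,0)='.' (+5 fires, +9 burnt)
Step 4: cell (2,0)='.' (+5 fires, +5 burnt)
Step 5: cell (2,0)='.' (+3 fires, +5 burnt)
Step 6: cell (2,0)='.' (+3 fires, +3 burnt)
Step 7: cell (2,0)='.' (+1 fires, +3 burnt)
Step 8: cell (2,0)='.' (+0 fires, +1 burnt)
  fire out at step 8

2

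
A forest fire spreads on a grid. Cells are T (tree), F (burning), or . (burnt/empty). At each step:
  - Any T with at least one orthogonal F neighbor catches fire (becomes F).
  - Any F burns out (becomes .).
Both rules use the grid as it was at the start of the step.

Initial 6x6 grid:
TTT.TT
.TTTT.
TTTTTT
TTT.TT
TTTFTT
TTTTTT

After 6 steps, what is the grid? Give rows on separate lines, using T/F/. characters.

Step 1: 3 trees catch fire, 1 burn out
  TTT.TT
  .TTTT.
  TTTTTT
  TTT.TT
  TTF.FT
  TTTFTT
Step 2: 6 trees catch fire, 3 burn out
  TTT.TT
  .TTTT.
  TTTTTT
  TTF.FT
  TF...F
  TTF.FT
Step 3: 7 trees catch fire, 6 burn out
  TTT.TT
  .TTTT.
  TTFTFT
  TF...F
  F.....
  TF...F
Step 4: 7 trees catch fire, 7 burn out
  TTT.TT
  .TFTF.
  TF.F.F
  F.....
  ......
  F.....
Step 5: 5 trees catch fire, 7 burn out
  TTF.FT
  .F.F..
  F.....
  ......
  ......
  ......
Step 6: 2 trees catch fire, 5 burn out
  TF...F
  ......
  ......
  ......
  ......
  ......

TF...F
......
......
......
......
......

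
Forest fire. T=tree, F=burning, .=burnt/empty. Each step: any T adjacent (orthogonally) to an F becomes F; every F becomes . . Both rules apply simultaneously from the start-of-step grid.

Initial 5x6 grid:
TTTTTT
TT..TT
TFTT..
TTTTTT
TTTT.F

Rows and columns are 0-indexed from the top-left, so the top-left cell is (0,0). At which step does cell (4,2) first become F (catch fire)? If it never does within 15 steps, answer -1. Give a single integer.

Step 1: cell (4,2)='T' (+5 fires, +2 burnt)
Step 2: cell (4,2)='T' (+7 fires, +5 burnt)
Step 3: cell (4,2)='F' (+5 fires, +7 burnt)
  -> target ignites at step 3
Step 4: cell (4,2)='.' (+2 fires, +5 burnt)
Step 5: cell (4,2)='.' (+1 fires, +2 burnt)
Step 6: cell (4,2)='.' (+2 fires, +1 burnt)
Step 7: cell (4,2)='.' (+1 fires, +2 burnt)
Step 8: cell (4,2)='.' (+0 fires, +1 burnt)
  fire out at step 8

3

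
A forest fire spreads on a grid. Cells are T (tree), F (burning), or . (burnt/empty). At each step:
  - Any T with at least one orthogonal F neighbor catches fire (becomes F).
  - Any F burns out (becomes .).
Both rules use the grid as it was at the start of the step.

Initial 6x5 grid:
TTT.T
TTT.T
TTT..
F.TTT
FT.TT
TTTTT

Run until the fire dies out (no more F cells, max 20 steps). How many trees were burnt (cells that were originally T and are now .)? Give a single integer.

Step 1: +3 fires, +2 burnt (F count now 3)
Step 2: +3 fires, +3 burnt (F count now 3)
Step 3: +4 fires, +3 burnt (F count now 4)
Step 4: +4 fires, +4 burnt (F count now 4)
Step 5: +4 fires, +4 burnt (F count now 4)
Step 6: +2 fires, +4 burnt (F count now 2)
Step 7: +0 fires, +2 burnt (F count now 0)
Fire out after step 7
Initially T: 22, now '.': 28
Total burnt (originally-T cells now '.'): 20

Answer: 20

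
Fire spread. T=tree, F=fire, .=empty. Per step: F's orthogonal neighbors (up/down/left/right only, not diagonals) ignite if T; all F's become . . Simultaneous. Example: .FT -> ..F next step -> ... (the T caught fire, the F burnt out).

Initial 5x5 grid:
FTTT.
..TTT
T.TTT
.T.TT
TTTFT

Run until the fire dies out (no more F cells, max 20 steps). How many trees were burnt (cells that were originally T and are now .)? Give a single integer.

Step 1: +4 fires, +2 burnt (F count now 4)
Step 2: +4 fires, +4 burnt (F count now 4)
Step 3: +7 fires, +4 burnt (F count now 7)
Step 4: +1 fires, +7 burnt (F count now 1)
Step 5: +0 fires, +1 burnt (F count now 0)
Fire out after step 5
Initially T: 17, now '.': 24
Total burnt (originally-T cells now '.'): 16

Answer: 16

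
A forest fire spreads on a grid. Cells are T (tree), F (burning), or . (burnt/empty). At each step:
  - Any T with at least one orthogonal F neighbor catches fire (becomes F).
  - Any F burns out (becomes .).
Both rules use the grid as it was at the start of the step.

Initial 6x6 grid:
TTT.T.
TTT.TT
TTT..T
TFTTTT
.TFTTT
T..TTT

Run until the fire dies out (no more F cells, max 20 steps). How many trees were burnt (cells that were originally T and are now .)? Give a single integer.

Answer: 25

Derivation:
Step 1: +5 fires, +2 burnt (F count now 5)
Step 2: +6 fires, +5 burnt (F count now 6)
Step 3: +6 fires, +6 burnt (F count now 6)
Step 4: +4 fires, +6 burnt (F count now 4)
Step 5: +1 fires, +4 burnt (F count now 1)
Step 6: +1 fires, +1 burnt (F count now 1)
Step 7: +1 fires, +1 burnt (F count now 1)
Step 8: +1 fires, +1 burnt (F count now 1)
Step 9: +0 fires, +1 burnt (F count now 0)
Fire out after step 9
Initially T: 26, now '.': 35
Total burnt (originally-T cells now '.'): 25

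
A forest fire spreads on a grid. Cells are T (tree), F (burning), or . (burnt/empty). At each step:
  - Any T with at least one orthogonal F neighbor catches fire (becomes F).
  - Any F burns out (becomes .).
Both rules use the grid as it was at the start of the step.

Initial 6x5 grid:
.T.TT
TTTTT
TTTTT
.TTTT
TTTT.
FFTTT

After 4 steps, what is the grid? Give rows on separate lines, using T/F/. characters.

Step 1: 3 trees catch fire, 2 burn out
  .T.TT
  TTTTT
  TTTTT
  .TTTT
  FFTT.
  ..FTT
Step 2: 3 trees catch fire, 3 burn out
  .T.TT
  TTTTT
  TTTTT
  .FTTT
  ..FT.
  ...FT
Step 3: 4 trees catch fire, 3 burn out
  .T.TT
  TTTTT
  TFTTT
  ..FTT
  ...F.
  ....F
Step 4: 4 trees catch fire, 4 burn out
  .T.TT
  TFTTT
  F.FTT
  ...FT
  .....
  .....

.T.TT
TFTTT
F.FTT
...FT
.....
.....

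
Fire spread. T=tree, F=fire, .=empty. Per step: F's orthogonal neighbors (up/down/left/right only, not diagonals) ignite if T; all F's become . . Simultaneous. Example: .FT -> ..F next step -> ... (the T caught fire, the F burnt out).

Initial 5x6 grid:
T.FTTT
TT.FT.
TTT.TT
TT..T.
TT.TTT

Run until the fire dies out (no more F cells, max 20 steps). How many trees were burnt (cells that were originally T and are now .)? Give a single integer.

Answer: 10

Derivation:
Step 1: +2 fires, +2 burnt (F count now 2)
Step 2: +2 fires, +2 burnt (F count now 2)
Step 3: +3 fires, +2 burnt (F count now 3)
Step 4: +1 fires, +3 burnt (F count now 1)
Step 5: +2 fires, +1 burnt (F count now 2)
Step 6: +0 fires, +2 burnt (F count now 0)
Fire out after step 6
Initially T: 20, now '.': 20
Total burnt (originally-T cells now '.'): 10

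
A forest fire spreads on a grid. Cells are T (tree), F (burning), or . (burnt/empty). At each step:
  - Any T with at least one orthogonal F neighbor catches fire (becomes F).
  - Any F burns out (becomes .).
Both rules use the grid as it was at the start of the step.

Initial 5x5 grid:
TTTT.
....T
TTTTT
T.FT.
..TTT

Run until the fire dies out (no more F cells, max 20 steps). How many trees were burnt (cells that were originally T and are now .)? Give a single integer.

Step 1: +3 fires, +1 burnt (F count now 3)
Step 2: +3 fires, +3 burnt (F count now 3)
Step 3: +3 fires, +3 burnt (F count now 3)
Step 4: +2 fires, +3 burnt (F count now 2)
Step 5: +0 fires, +2 burnt (F count now 0)
Fire out after step 5
Initially T: 15, now '.': 21
Total burnt (originally-T cells now '.'): 11

Answer: 11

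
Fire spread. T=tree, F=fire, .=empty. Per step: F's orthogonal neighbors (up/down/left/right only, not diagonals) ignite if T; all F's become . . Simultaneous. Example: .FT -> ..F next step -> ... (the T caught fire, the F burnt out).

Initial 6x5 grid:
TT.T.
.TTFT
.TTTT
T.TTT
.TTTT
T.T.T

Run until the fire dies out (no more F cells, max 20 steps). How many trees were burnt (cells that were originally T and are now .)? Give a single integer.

Answer: 19

Derivation:
Step 1: +4 fires, +1 burnt (F count now 4)
Step 2: +4 fires, +4 burnt (F count now 4)
Step 3: +5 fires, +4 burnt (F count now 5)
Step 4: +3 fires, +5 burnt (F count now 3)
Step 5: +3 fires, +3 burnt (F count now 3)
Step 6: +0 fires, +3 burnt (F count now 0)
Fire out after step 6
Initially T: 21, now '.': 28
Total burnt (originally-T cells now '.'): 19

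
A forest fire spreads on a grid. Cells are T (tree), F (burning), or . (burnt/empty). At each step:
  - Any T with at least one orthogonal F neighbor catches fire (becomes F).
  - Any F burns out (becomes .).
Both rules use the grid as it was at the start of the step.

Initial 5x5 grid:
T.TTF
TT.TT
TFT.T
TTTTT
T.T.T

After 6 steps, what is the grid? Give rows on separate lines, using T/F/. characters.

Step 1: 6 trees catch fire, 2 burn out
  T.TF.
  TF.TF
  F.F.T
  TFTTT
  T.T.T
Step 2: 6 trees catch fire, 6 burn out
  T.F..
  F..F.
  ....F
  F.FTT
  T.T.T
Step 3: 5 trees catch fire, 6 burn out
  F....
  .....
  .....
  ...FF
  F.F.T
Step 4: 1 trees catch fire, 5 burn out
  .....
  .....
  .....
  .....
  ....F
Step 5: 0 trees catch fire, 1 burn out
  .....
  .....
  .....
  .....
  .....
Step 6: 0 trees catch fire, 0 burn out
  .....
  .....
  .....
  .....
  .....

.....
.....
.....
.....
.....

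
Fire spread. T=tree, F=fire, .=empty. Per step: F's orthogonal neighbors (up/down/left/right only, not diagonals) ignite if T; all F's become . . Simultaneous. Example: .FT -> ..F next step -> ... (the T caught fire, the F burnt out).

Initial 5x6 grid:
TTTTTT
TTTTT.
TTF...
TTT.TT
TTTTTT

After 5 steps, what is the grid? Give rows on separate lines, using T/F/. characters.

Step 1: 3 trees catch fire, 1 burn out
  TTTTTT
  TTFTT.
  TF....
  TTF.TT
  TTTTTT
Step 2: 6 trees catch fire, 3 burn out
  TTFTTT
  TF.FT.
  F.....
  TF..TT
  TTFTTT
Step 3: 7 trees catch fire, 6 burn out
  TF.FTT
  F...F.
  ......
  F...TT
  TF.FTT
Step 4: 4 trees catch fire, 7 burn out
  F...FT
  ......
  ......
  ....TT
  F...FT
Step 5: 3 trees catch fire, 4 burn out
  .....F
  ......
  ......
  ....FT
  .....F

.....F
......
......
....FT
.....F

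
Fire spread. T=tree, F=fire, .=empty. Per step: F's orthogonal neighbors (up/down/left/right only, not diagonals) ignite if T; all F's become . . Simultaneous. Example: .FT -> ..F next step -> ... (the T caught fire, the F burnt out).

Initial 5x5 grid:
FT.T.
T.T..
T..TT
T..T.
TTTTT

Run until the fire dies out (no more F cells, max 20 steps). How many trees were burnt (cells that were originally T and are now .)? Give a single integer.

Answer: 12

Derivation:
Step 1: +2 fires, +1 burnt (F count now 2)
Step 2: +1 fires, +2 burnt (F count now 1)
Step 3: +1 fires, +1 burnt (F count now 1)
Step 4: +1 fires, +1 burnt (F count now 1)
Step 5: +1 fires, +1 burnt (F count now 1)
Step 6: +1 fires, +1 burnt (F count now 1)
Step 7: +1 fires, +1 burnt (F count now 1)
Step 8: +2 fires, +1 burnt (F count now 2)
Step 9: +1 fires, +2 burnt (F count now 1)
Step 10: +1 fires, +1 burnt (F count now 1)
Step 11: +0 fires, +1 burnt (F count now 0)
Fire out after step 11
Initially T: 14, now '.': 23
Total burnt (originally-T cells now '.'): 12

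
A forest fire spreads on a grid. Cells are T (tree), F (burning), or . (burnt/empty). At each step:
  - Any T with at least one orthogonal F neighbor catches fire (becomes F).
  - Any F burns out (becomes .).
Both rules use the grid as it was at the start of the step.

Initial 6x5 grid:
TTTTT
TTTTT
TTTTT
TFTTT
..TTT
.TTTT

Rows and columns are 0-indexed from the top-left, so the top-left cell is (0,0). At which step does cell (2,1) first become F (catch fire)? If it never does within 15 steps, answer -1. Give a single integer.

Step 1: cell (2,1)='F' (+3 fires, +1 burnt)
  -> target ignites at step 1
Step 2: cell (2,1)='.' (+5 fires, +3 burnt)
Step 3: cell (2,1)='.' (+7 fires, +5 burnt)
Step 4: cell (2,1)='.' (+7 fires, +7 burnt)
Step 5: cell (2,1)='.' (+3 fires, +7 burnt)
Step 6: cell (2,1)='.' (+1 fires, +3 burnt)
Step 7: cell (2,1)='.' (+0 fires, +1 burnt)
  fire out at step 7

1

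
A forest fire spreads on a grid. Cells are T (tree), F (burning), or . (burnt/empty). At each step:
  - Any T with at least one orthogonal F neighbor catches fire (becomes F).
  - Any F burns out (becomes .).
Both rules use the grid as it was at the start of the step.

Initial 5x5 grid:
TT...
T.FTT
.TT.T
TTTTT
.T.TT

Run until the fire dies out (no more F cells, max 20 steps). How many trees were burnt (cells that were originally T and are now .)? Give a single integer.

Step 1: +2 fires, +1 burnt (F count now 2)
Step 2: +3 fires, +2 burnt (F count now 3)
Step 3: +3 fires, +3 burnt (F count now 3)
Step 4: +4 fires, +3 burnt (F count now 4)
Step 5: +1 fires, +4 burnt (F count now 1)
Step 6: +0 fires, +1 burnt (F count now 0)
Fire out after step 6
Initially T: 16, now '.': 22
Total burnt (originally-T cells now '.'): 13

Answer: 13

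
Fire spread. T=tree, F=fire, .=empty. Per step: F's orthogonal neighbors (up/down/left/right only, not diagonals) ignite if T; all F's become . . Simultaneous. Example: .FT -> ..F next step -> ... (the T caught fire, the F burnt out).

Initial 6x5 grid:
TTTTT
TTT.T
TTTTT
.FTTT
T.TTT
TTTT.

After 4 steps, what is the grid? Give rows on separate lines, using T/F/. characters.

Step 1: 2 trees catch fire, 1 burn out
  TTTTT
  TTT.T
  TFTTT
  ..FTT
  T.TTT
  TTTT.
Step 2: 5 trees catch fire, 2 burn out
  TTTTT
  TFT.T
  F.FTT
  ...FT
  T.FTT
  TTTT.
Step 3: 7 trees catch fire, 5 burn out
  TFTTT
  F.F.T
  ...FT
  ....F
  T..FT
  TTFT.
Step 4: 6 trees catch fire, 7 burn out
  F.FTT
  ....T
  ....F
  .....
  T...F
  TF.F.

F.FTT
....T
....F
.....
T...F
TF.F.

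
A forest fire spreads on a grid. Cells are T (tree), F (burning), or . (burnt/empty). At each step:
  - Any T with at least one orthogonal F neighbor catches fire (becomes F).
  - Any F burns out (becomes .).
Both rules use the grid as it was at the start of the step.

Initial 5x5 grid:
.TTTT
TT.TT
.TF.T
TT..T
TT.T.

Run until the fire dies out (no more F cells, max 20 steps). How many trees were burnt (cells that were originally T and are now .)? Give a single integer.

Answer: 15

Derivation:
Step 1: +1 fires, +1 burnt (F count now 1)
Step 2: +2 fires, +1 burnt (F count now 2)
Step 3: +4 fires, +2 burnt (F count now 4)
Step 4: +2 fires, +4 burnt (F count now 2)
Step 5: +1 fires, +2 burnt (F count now 1)
Step 6: +2 fires, +1 burnt (F count now 2)
Step 7: +1 fires, +2 burnt (F count now 1)
Step 8: +1 fires, +1 burnt (F count now 1)
Step 9: +1 fires, +1 burnt (F count now 1)
Step 10: +0 fires, +1 burnt (F count now 0)
Fire out after step 10
Initially T: 16, now '.': 24
Total burnt (originally-T cells now '.'): 15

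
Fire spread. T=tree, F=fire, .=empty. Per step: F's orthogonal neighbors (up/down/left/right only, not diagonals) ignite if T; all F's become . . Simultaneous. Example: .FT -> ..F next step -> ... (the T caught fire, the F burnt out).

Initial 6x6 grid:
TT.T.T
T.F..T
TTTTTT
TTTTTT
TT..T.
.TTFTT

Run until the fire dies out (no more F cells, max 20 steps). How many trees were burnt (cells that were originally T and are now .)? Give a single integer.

Answer: 24

Derivation:
Step 1: +3 fires, +2 burnt (F count now 3)
Step 2: +6 fires, +3 burnt (F count now 6)
Step 3: +6 fires, +6 burnt (F count now 6)
Step 4: +5 fires, +6 burnt (F count now 5)
Step 5: +2 fires, +5 burnt (F count now 2)
Step 6: +2 fires, +2 burnt (F count now 2)
Step 7: +0 fires, +2 burnt (F count now 0)
Fire out after step 7
Initially T: 25, now '.': 35
Total burnt (originally-T cells now '.'): 24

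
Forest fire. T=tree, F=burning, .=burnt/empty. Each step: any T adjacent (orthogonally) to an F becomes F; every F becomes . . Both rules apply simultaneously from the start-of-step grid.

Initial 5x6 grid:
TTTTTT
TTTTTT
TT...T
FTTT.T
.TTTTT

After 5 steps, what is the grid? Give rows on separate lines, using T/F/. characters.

Step 1: 2 trees catch fire, 1 burn out
  TTTTTT
  TTTTTT
  FT...T
  .FTT.T
  .TTTTT
Step 2: 4 trees catch fire, 2 burn out
  TTTTTT
  FTTTTT
  .F...T
  ..FT.T
  .FTTTT
Step 3: 4 trees catch fire, 4 burn out
  FTTTTT
  .FTTTT
  .....T
  ...F.T
  ..FTTT
Step 4: 3 trees catch fire, 4 burn out
  .FTTTT
  ..FTTT
  .....T
  .....T
  ...FTT
Step 5: 3 trees catch fire, 3 burn out
  ..FTTT
  ...FTT
  .....T
  .....T
  ....FT

..FTTT
...FTT
.....T
.....T
....FT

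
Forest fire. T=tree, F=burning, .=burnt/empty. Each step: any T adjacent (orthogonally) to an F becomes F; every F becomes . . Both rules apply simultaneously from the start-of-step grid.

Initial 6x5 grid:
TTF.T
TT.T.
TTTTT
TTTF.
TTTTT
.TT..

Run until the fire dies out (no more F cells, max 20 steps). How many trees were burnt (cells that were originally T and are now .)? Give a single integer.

Answer: 20

Derivation:
Step 1: +4 fires, +2 burnt (F count now 4)
Step 2: +8 fires, +4 burnt (F count now 8)
Step 3: +5 fires, +8 burnt (F count now 5)
Step 4: +3 fires, +5 burnt (F count now 3)
Step 5: +0 fires, +3 burnt (F count now 0)
Fire out after step 5
Initially T: 21, now '.': 29
Total burnt (originally-T cells now '.'): 20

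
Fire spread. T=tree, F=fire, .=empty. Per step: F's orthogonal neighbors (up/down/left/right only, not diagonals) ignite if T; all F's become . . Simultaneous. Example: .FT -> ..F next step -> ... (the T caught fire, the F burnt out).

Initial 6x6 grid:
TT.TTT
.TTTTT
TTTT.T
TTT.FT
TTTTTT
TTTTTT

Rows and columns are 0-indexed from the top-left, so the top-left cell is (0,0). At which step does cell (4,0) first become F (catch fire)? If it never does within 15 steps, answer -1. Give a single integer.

Step 1: cell (4,0)='T' (+2 fires, +1 burnt)
Step 2: cell (4,0)='T' (+4 fires, +2 burnt)
Step 3: cell (4,0)='T' (+4 fires, +4 burnt)
Step 4: cell (4,0)='T' (+5 fires, +4 burnt)
Step 5: cell (4,0)='F' (+6 fires, +5 burnt)
  -> target ignites at step 5
Step 6: cell (4,0)='.' (+6 fires, +6 burnt)
Step 7: cell (4,0)='.' (+2 fires, +6 burnt)
Step 8: cell (4,0)='.' (+1 fires, +2 burnt)
Step 9: cell (4,0)='.' (+1 fires, +1 burnt)
Step 10: cell (4,0)='.' (+0 fires, +1 burnt)
  fire out at step 10

5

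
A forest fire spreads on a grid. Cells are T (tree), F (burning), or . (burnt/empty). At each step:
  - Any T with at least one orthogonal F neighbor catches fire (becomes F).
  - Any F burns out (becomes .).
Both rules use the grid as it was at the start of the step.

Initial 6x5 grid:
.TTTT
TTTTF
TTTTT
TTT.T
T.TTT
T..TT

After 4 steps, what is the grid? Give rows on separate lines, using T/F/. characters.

Step 1: 3 trees catch fire, 1 burn out
  .TTTF
  TTTF.
  TTTTF
  TTT.T
  T.TTT
  T..TT
Step 2: 4 trees catch fire, 3 burn out
  .TTF.
  TTF..
  TTTF.
  TTT.F
  T.TTT
  T..TT
Step 3: 4 trees catch fire, 4 burn out
  .TF..
  TF...
  TTF..
  TTT..
  T.TTF
  T..TT
Step 4: 6 trees catch fire, 4 burn out
  .F...
  F....
  TF...
  TTF..
  T.TF.
  T..TF

.F...
F....
TF...
TTF..
T.TF.
T..TF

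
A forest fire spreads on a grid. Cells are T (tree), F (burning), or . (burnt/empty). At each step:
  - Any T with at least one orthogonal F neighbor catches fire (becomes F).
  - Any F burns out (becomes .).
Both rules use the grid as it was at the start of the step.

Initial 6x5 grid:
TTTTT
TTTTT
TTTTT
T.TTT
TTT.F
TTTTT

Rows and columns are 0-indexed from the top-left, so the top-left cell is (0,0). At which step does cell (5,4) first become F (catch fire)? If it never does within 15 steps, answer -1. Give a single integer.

Step 1: cell (5,4)='F' (+2 fires, +1 burnt)
  -> target ignites at step 1
Step 2: cell (5,4)='.' (+3 fires, +2 burnt)
Step 3: cell (5,4)='.' (+4 fires, +3 burnt)
Step 4: cell (5,4)='.' (+5 fires, +4 burnt)
Step 5: cell (5,4)='.' (+5 fires, +5 burnt)
Step 6: cell (5,4)='.' (+4 fires, +5 burnt)
Step 7: cell (5,4)='.' (+3 fires, +4 burnt)
Step 8: cell (5,4)='.' (+1 fires, +3 burnt)
Step 9: cell (5,4)='.' (+0 fires, +1 burnt)
  fire out at step 9

1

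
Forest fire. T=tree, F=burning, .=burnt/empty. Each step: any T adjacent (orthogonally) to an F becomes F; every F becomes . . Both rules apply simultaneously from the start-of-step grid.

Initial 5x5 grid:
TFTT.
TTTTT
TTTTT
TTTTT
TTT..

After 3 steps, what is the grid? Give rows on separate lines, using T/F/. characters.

Step 1: 3 trees catch fire, 1 burn out
  F.FT.
  TFTTT
  TTTTT
  TTTTT
  TTT..
Step 2: 4 trees catch fire, 3 burn out
  ...F.
  F.FTT
  TFTTT
  TTTTT
  TTT..
Step 3: 4 trees catch fire, 4 burn out
  .....
  ...FT
  F.FTT
  TFTTT
  TTT..

.....
...FT
F.FTT
TFTTT
TTT..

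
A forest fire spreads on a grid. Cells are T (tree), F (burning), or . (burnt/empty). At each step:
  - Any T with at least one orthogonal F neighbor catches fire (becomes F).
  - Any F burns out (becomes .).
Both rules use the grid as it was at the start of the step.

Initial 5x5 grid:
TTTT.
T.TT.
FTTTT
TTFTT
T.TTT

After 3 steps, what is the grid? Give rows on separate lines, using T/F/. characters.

Step 1: 7 trees catch fire, 2 burn out
  TTTT.
  F.TT.
  .FFTT
  FF.FT
  T.FTT
Step 2: 6 trees catch fire, 7 burn out
  FTTT.
  ..FT.
  ...FT
  ....F
  F..FT
Step 3: 5 trees catch fire, 6 burn out
  .FFT.
  ...F.
  ....F
  .....
  ....F

.FFT.
...F.
....F
.....
....F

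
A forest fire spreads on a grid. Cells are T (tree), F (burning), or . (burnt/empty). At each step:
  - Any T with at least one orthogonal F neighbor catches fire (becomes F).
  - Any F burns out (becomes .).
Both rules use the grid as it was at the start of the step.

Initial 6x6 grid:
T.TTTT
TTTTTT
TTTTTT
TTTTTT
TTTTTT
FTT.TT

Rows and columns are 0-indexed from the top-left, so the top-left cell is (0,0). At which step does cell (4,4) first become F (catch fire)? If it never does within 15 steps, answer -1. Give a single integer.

Step 1: cell (4,4)='T' (+2 fires, +1 burnt)
Step 2: cell (4,4)='T' (+3 fires, +2 burnt)
Step 3: cell (4,4)='T' (+3 fires, +3 burnt)
Step 4: cell (4,4)='T' (+4 fires, +3 burnt)
Step 5: cell (4,4)='F' (+5 fires, +4 burnt)
  -> target ignites at step 5
Step 6: cell (4,4)='.' (+5 fires, +5 burnt)
Step 7: cell (4,4)='.' (+5 fires, +5 burnt)
Step 8: cell (4,4)='.' (+3 fires, +5 burnt)
Step 9: cell (4,4)='.' (+2 fires, +3 burnt)
Step 10: cell (4,4)='.' (+1 fires, +2 burnt)
Step 11: cell (4,4)='.' (+0 fires, +1 burnt)
  fire out at step 11

5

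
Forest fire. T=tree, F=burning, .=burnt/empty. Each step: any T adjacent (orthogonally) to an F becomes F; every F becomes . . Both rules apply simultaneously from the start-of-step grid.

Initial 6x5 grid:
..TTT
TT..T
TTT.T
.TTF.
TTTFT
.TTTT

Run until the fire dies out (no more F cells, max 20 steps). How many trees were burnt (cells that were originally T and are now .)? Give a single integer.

Step 1: +4 fires, +2 burnt (F count now 4)
Step 2: +5 fires, +4 burnt (F count now 5)
Step 3: +3 fires, +5 burnt (F count now 3)
Step 4: +2 fires, +3 burnt (F count now 2)
Step 5: +1 fires, +2 burnt (F count now 1)
Step 6: +0 fires, +1 burnt (F count now 0)
Fire out after step 6
Initially T: 20, now '.': 25
Total burnt (originally-T cells now '.'): 15

Answer: 15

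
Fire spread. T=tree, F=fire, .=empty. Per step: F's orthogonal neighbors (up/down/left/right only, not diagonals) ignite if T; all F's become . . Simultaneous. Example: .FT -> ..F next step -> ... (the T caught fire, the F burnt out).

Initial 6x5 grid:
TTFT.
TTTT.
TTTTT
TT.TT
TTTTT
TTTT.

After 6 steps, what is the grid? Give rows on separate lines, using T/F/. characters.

Step 1: 3 trees catch fire, 1 burn out
  TF.F.
  TTFT.
  TTTTT
  TT.TT
  TTTTT
  TTTT.
Step 2: 4 trees catch fire, 3 burn out
  F....
  TF.F.
  TTFTT
  TT.TT
  TTTTT
  TTTT.
Step 3: 3 trees catch fire, 4 burn out
  .....
  F....
  TF.FT
  TT.TT
  TTTTT
  TTTT.
Step 4: 4 trees catch fire, 3 burn out
  .....
  .....
  F...F
  TF.FT
  TTTTT
  TTTT.
Step 5: 4 trees catch fire, 4 burn out
  .....
  .....
  .....
  F...F
  TFTFT
  TTTT.
Step 6: 5 trees catch fire, 4 burn out
  .....
  .....
  .....
  .....
  F.F.F
  TFTF.

.....
.....
.....
.....
F.F.F
TFTF.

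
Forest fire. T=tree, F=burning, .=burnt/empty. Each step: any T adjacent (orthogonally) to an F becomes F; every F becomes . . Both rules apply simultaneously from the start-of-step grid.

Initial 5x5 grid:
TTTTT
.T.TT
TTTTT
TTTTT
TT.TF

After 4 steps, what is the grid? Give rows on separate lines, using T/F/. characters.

Step 1: 2 trees catch fire, 1 burn out
  TTTTT
  .T.TT
  TTTTT
  TTTTF
  TT.F.
Step 2: 2 trees catch fire, 2 burn out
  TTTTT
  .T.TT
  TTTTF
  TTTF.
  TT...
Step 3: 3 trees catch fire, 2 burn out
  TTTTT
  .T.TF
  TTTF.
  TTF..
  TT...
Step 4: 4 trees catch fire, 3 burn out
  TTTTF
  .T.F.
  TTF..
  TF...
  TT...

TTTTF
.T.F.
TTF..
TF...
TT...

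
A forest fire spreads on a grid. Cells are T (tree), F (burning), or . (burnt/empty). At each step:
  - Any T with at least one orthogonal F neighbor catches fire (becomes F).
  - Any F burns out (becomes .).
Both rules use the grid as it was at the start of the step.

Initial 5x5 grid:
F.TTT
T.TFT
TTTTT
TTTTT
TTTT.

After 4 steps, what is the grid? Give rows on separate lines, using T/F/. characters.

Step 1: 5 trees catch fire, 2 burn out
  ..TFT
  F.F.F
  TTTFT
  TTTTT
  TTTT.
Step 2: 6 trees catch fire, 5 burn out
  ..F.F
  .....
  FTF.F
  TTTFT
  TTTT.
Step 3: 5 trees catch fire, 6 burn out
  .....
  .....
  .F...
  FTF.F
  TTTF.
Step 4: 3 trees catch fire, 5 burn out
  .....
  .....
  .....
  .F...
  FTF..

.....
.....
.....
.F...
FTF..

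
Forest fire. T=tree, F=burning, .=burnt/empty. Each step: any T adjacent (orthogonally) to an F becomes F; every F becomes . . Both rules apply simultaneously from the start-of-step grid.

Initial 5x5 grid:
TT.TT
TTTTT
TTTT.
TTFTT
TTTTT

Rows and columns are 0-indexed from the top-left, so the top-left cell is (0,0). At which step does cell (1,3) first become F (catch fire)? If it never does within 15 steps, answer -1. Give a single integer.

Step 1: cell (1,3)='T' (+4 fires, +1 burnt)
Step 2: cell (1,3)='T' (+7 fires, +4 burnt)
Step 3: cell (1,3)='F' (+5 fires, +7 burnt)
  -> target ignites at step 3
Step 4: cell (1,3)='.' (+4 fires, +5 burnt)
Step 5: cell (1,3)='.' (+2 fires, +4 burnt)
Step 6: cell (1,3)='.' (+0 fires, +2 burnt)
  fire out at step 6

3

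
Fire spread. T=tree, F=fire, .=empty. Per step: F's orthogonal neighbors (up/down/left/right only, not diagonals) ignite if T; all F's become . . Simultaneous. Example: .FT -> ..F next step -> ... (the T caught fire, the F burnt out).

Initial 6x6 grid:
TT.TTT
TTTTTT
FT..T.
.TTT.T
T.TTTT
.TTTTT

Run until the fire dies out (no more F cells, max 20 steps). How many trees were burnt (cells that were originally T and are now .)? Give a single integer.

Answer: 26

Derivation:
Step 1: +2 fires, +1 burnt (F count now 2)
Step 2: +3 fires, +2 burnt (F count now 3)
Step 3: +3 fires, +3 burnt (F count now 3)
Step 4: +3 fires, +3 burnt (F count now 3)
Step 5: +4 fires, +3 burnt (F count now 4)
Step 6: +6 fires, +4 burnt (F count now 6)
Step 7: +3 fires, +6 burnt (F count now 3)
Step 8: +2 fires, +3 burnt (F count now 2)
Step 9: +0 fires, +2 burnt (F count now 0)
Fire out after step 9
Initially T: 27, now '.': 35
Total burnt (originally-T cells now '.'): 26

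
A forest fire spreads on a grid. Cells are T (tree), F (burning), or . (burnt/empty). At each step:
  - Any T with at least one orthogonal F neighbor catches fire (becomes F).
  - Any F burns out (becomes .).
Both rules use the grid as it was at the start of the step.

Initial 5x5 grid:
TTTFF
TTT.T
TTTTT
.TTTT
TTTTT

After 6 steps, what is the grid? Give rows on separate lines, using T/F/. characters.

Step 1: 2 trees catch fire, 2 burn out
  TTF..
  TTT.F
  TTTTT
  .TTTT
  TTTTT
Step 2: 3 trees catch fire, 2 burn out
  TF...
  TTF..
  TTTTF
  .TTTT
  TTTTT
Step 3: 5 trees catch fire, 3 burn out
  F....
  TF...
  TTFF.
  .TTTF
  TTTTT
Step 4: 5 trees catch fire, 5 burn out
  .....
  F....
  TF...
  .TFF.
  TTTTF
Step 5: 4 trees catch fire, 5 burn out
  .....
  .....
  F....
  .F...
  TTFF.
Step 6: 1 trees catch fire, 4 burn out
  .....
  .....
  .....
  .....
  TF...

.....
.....
.....
.....
TF...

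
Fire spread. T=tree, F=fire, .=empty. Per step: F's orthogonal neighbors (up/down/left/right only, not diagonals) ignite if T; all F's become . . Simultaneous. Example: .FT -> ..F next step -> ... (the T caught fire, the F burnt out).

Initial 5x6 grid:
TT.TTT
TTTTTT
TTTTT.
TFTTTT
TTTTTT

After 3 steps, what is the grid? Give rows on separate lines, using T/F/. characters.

Step 1: 4 trees catch fire, 1 burn out
  TT.TTT
  TTTTTT
  TFTTT.
  F.FTTT
  TFTTTT
Step 2: 6 trees catch fire, 4 burn out
  TT.TTT
  TFTTTT
  F.FTT.
  ...FTT
  F.FTTT
Step 3: 6 trees catch fire, 6 burn out
  TF.TTT
  F.FTTT
  ...FT.
  ....FT
  ...FTT

TF.TTT
F.FTTT
...FT.
....FT
...FTT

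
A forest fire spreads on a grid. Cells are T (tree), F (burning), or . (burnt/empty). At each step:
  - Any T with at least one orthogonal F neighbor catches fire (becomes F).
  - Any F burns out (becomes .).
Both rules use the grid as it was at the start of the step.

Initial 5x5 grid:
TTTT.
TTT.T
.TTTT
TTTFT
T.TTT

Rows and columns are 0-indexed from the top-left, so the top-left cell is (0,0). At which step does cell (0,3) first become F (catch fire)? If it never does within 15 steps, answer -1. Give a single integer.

Step 1: cell (0,3)='T' (+4 fires, +1 burnt)
Step 2: cell (0,3)='T' (+5 fires, +4 burnt)
Step 3: cell (0,3)='T' (+4 fires, +5 burnt)
Step 4: cell (0,3)='T' (+3 fires, +4 burnt)
Step 5: cell (0,3)='F' (+3 fires, +3 burnt)
  -> target ignites at step 5
Step 6: cell (0,3)='.' (+1 fires, +3 burnt)
Step 7: cell (0,3)='.' (+0 fires, +1 burnt)
  fire out at step 7

5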